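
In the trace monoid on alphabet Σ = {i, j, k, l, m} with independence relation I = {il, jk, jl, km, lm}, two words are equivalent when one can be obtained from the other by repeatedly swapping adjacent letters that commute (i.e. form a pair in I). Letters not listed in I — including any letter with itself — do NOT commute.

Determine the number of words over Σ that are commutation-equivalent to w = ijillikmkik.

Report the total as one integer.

drop 0:i onto floor
drop 1:j onto {0:i}
drop 2:i onto {1:j}
drop 3:l onto floor
drop 4:l onto {3:l}
drop 5:i onto {2:i}
drop 6:k onto {4:l, 5:i}
drop 7:m onto {5:i}
drop 8:k onto {6:k}
drop 9:i onto {7:m, 8:k}
drop 10:k onto {9:i}
ground layer = {0:i, 3:l}
drop-orders for the pieces not yet dropped (sum over which currently-grounded one goes next):
  1 to go: {10} 1
  2 to go: {9,10} 1
  3 to go: {7,9,10} 1  {8,9,10} 1
  4 to go: {6,8,9,10} 1  {7,8,9,10} 2
  5 to go: {4,6,8,9,10} 1  {6,7,8,9,10} 3
  6 to go: {3,4,6,8,9,10} 1  {4,6,7,8,9,10} 4  {5,6,7,8,9,10} 3
  7 to go: {2,5,6,7,8,9,10} 3  {3,4,6,7,8,9,10} 5  {4,5,6,7,8,9,10} 7
  8 to go: {1,2,5,6,7,8,9,10} 3  {2,4,5,6,7,8,9,10} 10  {3,4,5,6,7,8,9,10} 12
  9 to go: {0,1,2,5,6,7,8,9,10} 3  {1,2,4,5,6,7,8,9,10} 13  {2,3,4,5,6,7,8,9,10} 22
  if 0:i drops first: 35 orders
  if 3:l drops first: 16 orders
heap linearizations: 51

51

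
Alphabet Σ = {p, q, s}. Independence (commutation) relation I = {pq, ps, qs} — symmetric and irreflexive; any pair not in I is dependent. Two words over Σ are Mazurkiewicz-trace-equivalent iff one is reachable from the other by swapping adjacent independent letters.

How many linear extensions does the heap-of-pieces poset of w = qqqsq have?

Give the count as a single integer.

5

#0=q has no predecessor
#1=q depends on [0:q]
#2=q depends on [1:q]
#3=s has no predecessor
#4=q depends on [2:q]
sources: [0:q, 3:s]
N(rest) = Σ N(rest − s) over sources s of rest; N(one piece) = 1:
  size 1 → [3]=1  [4]=1
  size 2 → [2,4]=1  [3,4]=2
  size 3 → [1,2,4]=1  [2,3,4]=3
  first=0(q) contributes 4
  first=3(s) contributes 1
|[w]| = 5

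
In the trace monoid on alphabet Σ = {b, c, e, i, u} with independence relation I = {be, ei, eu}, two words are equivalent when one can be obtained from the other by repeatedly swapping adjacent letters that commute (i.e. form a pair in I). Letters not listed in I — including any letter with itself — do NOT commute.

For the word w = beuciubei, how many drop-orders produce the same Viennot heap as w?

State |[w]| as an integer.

piece 0:b — minimal
piece 1:e — minimal
piece 2:u rests on {0:b}
piece 3:c rests on {1:e, 2:u}
piece 4:i rests on {3:c}
piece 5:u rests on {4:i}
piece 6:b rests on {5:u}
piece 7:e rests on {3:c}
piece 8:i rests on {6:b}
minimal pieces: {0:b, 1:e}
ways to finish when only these pieces remain (= sum over removing one remaining piece with nothing left below it):
  1 left: {7}→1  {8}→1
  2 left: {6,8}→1  {7,8}→2
  3 left: {5,6,8}→1  {6,7,8}→3
  4 left: {4,5,6,8}→1  {5,6,7,8}→4
  5 left: {4,5,6,7,8}→5
  6 left: {3,4,5,6,7,8}→5
  7 left: {1,3,4,5,6,7,8}→5  {2,3,4,5,6,7,8}→5
  placing 0:b first → 10 extensions
  placing 1:e first → 5 extensions
total linear extensions = 15

15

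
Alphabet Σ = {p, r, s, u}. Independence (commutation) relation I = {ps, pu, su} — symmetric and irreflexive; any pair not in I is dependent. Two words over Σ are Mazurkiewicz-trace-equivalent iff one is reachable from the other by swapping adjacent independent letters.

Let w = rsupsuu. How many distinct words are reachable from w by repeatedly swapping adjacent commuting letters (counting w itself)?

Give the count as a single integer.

60

0(r) covers ∅
1(s) covers 0:r
2(u) covers 0:r
3(p) covers 0:r
4(s) covers 1:s
5(u) covers 2:u
6(u) covers 5:u
floor of heap: 0:r
completions by unplaced set U, small U first (add the entries for U minus each lowest piece of U):
  |U|=1: {3}:1  {4}:1  {6}:1
  |U|=2: {1,4}:1  {3,4}:2  {3,6}:2  {4,6}:2  {5,6}:1
  |U|=3: {1,3,4}:3  {1,4,6}:3  {2,5,6}:1  {3,4,6}:6  {3,5,6}:3  {4,5,6}:3
  |U|=4: {1,3,4,6}:12  {1,4,5,6}:6  {2,3,5,6}:4  {2,4,5,6}:4  {3,4,5,6}:12
  |U|=5: {1,2,4,5,6}:10  {1,3,4,5,6}:30  {2,3,4,5,6}:20
  start at 0(r): 60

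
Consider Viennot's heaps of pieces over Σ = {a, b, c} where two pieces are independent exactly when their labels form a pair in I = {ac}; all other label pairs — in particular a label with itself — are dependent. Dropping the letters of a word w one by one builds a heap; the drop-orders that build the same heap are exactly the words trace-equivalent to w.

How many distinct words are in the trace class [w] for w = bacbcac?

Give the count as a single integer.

6

0(b) covers ∅
1(a) covers 0:b
2(c) covers 0:b
3(b) covers 1:a, 2:c
4(c) covers 3:b
5(a) covers 3:b
6(c) covers 4:c
floor of heap: 0:b
completions by unplaced set U, small U first (add the entries for U minus each lowest piece of U):
  |U|=1: {5}:1  {6}:1
  |U|=2: {4,6}:1  {5,6}:2
  |U|=3: {4,5,6}:3
  |U|=4: {3,4,5,6}:3
  |U|=5: {1,3,4,5,6}:3  {2,3,4,5,6}:3
  start at 0(b): 6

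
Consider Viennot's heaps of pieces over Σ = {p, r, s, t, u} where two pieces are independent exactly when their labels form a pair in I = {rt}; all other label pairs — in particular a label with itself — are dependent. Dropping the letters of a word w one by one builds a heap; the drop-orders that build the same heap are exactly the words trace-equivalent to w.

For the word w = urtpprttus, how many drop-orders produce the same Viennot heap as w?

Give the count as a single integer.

6

drop 0:u onto floor
drop 1:r onto {0:u}
drop 2:t onto {0:u}
drop 3:p onto {1:r, 2:t}
drop 4:p onto {3:p}
drop 5:r onto {4:p}
drop 6:t onto {4:p}
drop 7:t onto {6:t}
drop 8:u onto {5:r, 7:t}
drop 9:s onto {8:u}
ground layer = {0:u}
drop-orders for the pieces not yet dropped (sum over which currently-grounded one goes next):
  1 to go: {9} 1
  2 to go: {8,9} 1
  3 to go: {5,8,9} 1  {7,8,9} 1
  4 to go: {5,7,8,9} 2  {6,7,8,9} 1
  5 to go: {5,6,7,8,9} 3
  6 to go: {4,5,6,7,8,9} 3
  7 to go: {3,4,5,6,7,8,9} 3
  8 to go: {1,3,4,5,6,7,8,9} 3  {2,3,4,5,6,7,8,9} 3
  if 0:u drops first: 6 orders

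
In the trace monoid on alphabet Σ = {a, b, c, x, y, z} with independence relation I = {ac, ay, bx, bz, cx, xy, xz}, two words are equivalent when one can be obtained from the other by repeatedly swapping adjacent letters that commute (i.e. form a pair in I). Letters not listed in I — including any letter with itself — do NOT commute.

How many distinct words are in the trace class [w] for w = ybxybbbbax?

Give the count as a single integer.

8

drop 0:y onto floor
drop 1:b onto {0:y}
drop 2:x onto floor
drop 3:y onto {1:b}
drop 4:b onto {3:y}
drop 5:b onto {4:b}
drop 6:b onto {5:b}
drop 7:b onto {6:b}
drop 8:a onto {2:x, 7:b}
drop 9:x onto {8:a}
ground layer = {0:y, 2:x}
drop-orders for the pieces not yet dropped (sum over which currently-grounded one goes next):
  1 to go: {9} 1
  2 to go: {8,9} 1
  3 to go: {2,8,9} 1  {7,8,9} 1
  4 to go: {2,7,8,9} 2  {6,7,8,9} 1
  5 to go: {2,6,7,8,9} 3  {5,6,7,8,9} 1
  6 to go: {2,5,6,7,8,9} 4  {4,5,6,7,8,9} 1
  7 to go: {2,4,5,6,7,8,9} 5  {3,4,5,6,7,8,9} 1
  8 to go: {1,3,4,5,6,7,8,9} 1  {2,3,4,5,6,7,8,9} 6
  if 0:y drops first: 7 orders
  if 2:x drops first: 1 orders
heap linearizations: 8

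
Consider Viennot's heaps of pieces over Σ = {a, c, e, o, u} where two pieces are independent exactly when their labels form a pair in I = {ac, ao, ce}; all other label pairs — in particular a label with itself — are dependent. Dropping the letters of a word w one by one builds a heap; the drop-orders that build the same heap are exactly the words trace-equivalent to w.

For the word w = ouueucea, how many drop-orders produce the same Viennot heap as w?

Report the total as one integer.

drop 0:o onto floor
drop 1:u onto {0:o}
drop 2:u onto {1:u}
drop 3:e onto {2:u}
drop 4:u onto {3:e}
drop 5:c onto {4:u}
drop 6:e onto {4:u}
drop 7:a onto {6:e}
ground layer = {0:o}
drop-orders for the pieces not yet dropped (sum over which currently-grounded one goes next):
  1 to go: {5} 1  {7} 1
  2 to go: {5,7} 2  {6,7} 1
  3 to go: {5,6,7} 3
  4 to go: {4,5,6,7} 3
  5 to go: {3,4,5,6,7} 3
  6 to go: {2,3,4,5,6,7} 3
  if 0:o drops first: 3 orders

3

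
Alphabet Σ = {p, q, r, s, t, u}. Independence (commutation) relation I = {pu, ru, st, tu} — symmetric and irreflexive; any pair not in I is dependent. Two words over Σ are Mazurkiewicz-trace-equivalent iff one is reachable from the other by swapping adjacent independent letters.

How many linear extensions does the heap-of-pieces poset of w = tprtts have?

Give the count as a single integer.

0(t) covers ∅
1(p) covers 0:t
2(r) covers 1:p
3(t) covers 2:r
4(t) covers 3:t
5(s) covers 2:r
floor of heap: 0:t
completions by unplaced set U, small U first (add the entries for U minus each lowest piece of U):
  |U|=1: {4}:1  {5}:1
  |U|=2: {3,4}:1  {4,5}:2
  |U|=3: {3,4,5}:3
  |U|=4: {2,3,4,5}:3
  start at 0(t): 3

3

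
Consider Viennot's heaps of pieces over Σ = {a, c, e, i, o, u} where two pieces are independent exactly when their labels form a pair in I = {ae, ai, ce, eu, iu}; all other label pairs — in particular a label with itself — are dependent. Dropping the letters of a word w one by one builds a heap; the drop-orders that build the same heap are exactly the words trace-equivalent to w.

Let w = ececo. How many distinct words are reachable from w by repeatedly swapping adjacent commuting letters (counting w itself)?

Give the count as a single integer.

6

#0=e has no predecessor
#1=c has no predecessor
#2=e depends on [0:e]
#3=c depends on [1:c]
#4=o depends on [2:e, 3:c]
sources: [0:e, 1:c]
N(rest) = Σ N(rest − s) over sources s of rest; N(one piece) = 1:
  size 1 → [4]=1
  size 2 → [2,4]=1  [3,4]=1
  size 3 → [0,2,4]=1  [1,3,4]=1  [2,3,4]=2
  first=0(e) contributes 3
  first=1(c) contributes 3
|[w]| = 6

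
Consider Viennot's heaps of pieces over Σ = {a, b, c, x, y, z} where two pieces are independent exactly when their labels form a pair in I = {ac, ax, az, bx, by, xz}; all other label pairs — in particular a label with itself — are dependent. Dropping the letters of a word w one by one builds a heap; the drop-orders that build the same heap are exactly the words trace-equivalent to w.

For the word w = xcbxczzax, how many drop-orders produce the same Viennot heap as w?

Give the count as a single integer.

33

piece 0:x — minimal
piece 1:c rests on {0:x}
piece 2:b rests on {1:c}
piece 3:x rests on {1:c}
piece 4:c rests on {2:b, 3:x}
piece 5:z rests on {4:c}
piece 6:z rests on {5:z}
piece 7:a rests on {2:b}
piece 8:x rests on {4:c}
minimal pieces: {0:x}
ways to finish when only these pieces remain (= sum over removing one remaining piece with nothing left below it):
  1 left: {6}→1  {7}→1  {8}→1
  2 left: {5,6}→1  {6,7}→2  {6,8}→2  {7,8}→2
  3 left: {5,6,7}→3  {5,6,8}→3  {6,7,8}→6
  4 left: {4,5,6,8}→3  {5,6,7,8}→12
  5 left: {3,4,5,6,8}→3  {4,5,6,7,8}→15
  6 left: {2,4,5,6,7,8}→15  {3,4,5,6,7,8}→18
  7 left: {2,3,4,5,6,7,8}→33
  placing 0:x first → 33 extensions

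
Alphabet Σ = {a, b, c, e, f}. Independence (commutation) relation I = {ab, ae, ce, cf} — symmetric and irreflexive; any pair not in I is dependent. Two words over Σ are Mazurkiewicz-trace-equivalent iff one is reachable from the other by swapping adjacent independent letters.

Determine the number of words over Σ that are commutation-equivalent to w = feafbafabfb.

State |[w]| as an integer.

8

0(f) covers ∅
1(e) covers 0:f
2(a) covers 0:f
3(f) covers 1:e, 2:a
4(b) covers 3:f
5(a) covers 3:f
6(f) covers 4:b, 5:a
7(a) covers 6:f
8(b) covers 6:f
9(f) covers 7:a, 8:b
10(b) covers 9:f
floor of heap: 0:f
completions by unplaced set U, small U first (add the entries for U minus each lowest piece of U):
  |U|=1: {10}:1
  |U|=2: {9,10}:1
  |U|=3: {7,9,10}:1  {8,9,10}:1
  |U|=4: {7,8,9,10}:2
  |U|=5: {6,7,8,9,10}:2
  |U|=6: {4,6,7,8,9,10}:2  {5,6,7,8,9,10}:2
  |U|=7: {4,5,6,7,8,9,10}:4
  |U|=8: {3,4,5,6,7,8,9,10}:4
  |U|=9: {1,3,4,5,6,7,8,9,10}:4  {2,3,4,5,6,7,8,9,10}:4
  start at 0(f): 8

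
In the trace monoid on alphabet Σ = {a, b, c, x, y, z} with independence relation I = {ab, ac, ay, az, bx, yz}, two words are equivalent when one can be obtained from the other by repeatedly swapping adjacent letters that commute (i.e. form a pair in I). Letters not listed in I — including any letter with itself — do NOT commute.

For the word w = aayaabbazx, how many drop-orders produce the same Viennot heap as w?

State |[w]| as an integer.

126

piece 0:a — minimal
piece 1:a rests on {0:a}
piece 2:y — minimal
piece 3:a rests on {1:a}
piece 4:a rests on {3:a}
piece 5:b rests on {2:y}
piece 6:b rests on {5:b}
piece 7:a rests on {4:a}
piece 8:z rests on {6:b}
piece 9:x rests on {7:a, 8:z}
minimal pieces: {0:a, 2:y}
ways to finish when only these pieces remain (= sum over removing one remaining piece with nothing left below it):
  1 left: {9}→1
  2 left: {7,9}→1  {8,9}→1
  3 left: {4,7,9}→1  {6,8,9}→1  {7,8,9}→2
  4 left: {3,4,7,9}→1  {4,7,8,9}→3  {5,6,8,9}→1  {6,7,8,9}→3
  5 left: {1,3,4,7,9}→1  {2,5,6,8,9}→1  {3,4,7,8,9}→4  {4,6,7,8,9}→6  {5,6,7,8,9}→4
  6 left: {0,1,3,4,7,9}→1  {1,3,4,7,8,9}→5  {2,5,6,7,8,9}→5  {3,4,6,7,8,9}→10  {4,5,6,7,8,9}→10
  7 left: {0,1,3,4,7,8,9}→6  {1,3,4,6,7,8,9}→15  {2,4,5,6,7,8,9}→15  {3,4,5,6,7,8,9}→20
  8 left: {0,1,3,4,6,7,8,9}→21  {1,3,4,5,6,7,8,9}→35  {2,3,4,5,6,7,8,9}→35
  placing 0:a first → 70 extensions
  placing 2:y first → 56 extensions
total linear extensions = 126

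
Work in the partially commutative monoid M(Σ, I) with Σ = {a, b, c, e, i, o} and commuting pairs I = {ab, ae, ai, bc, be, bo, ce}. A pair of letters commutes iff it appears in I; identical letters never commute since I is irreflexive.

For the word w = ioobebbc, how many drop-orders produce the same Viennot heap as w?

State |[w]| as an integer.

drop 0:i onto floor
drop 1:o onto {0:i}
drop 2:o onto {1:o}
drop 3:b onto {0:i}
drop 4:e onto {2:o}
drop 5:b onto {3:b}
drop 6:b onto {5:b}
drop 7:c onto {2:o}
ground layer = {0:i}
drop-orders for the pieces not yet dropped (sum over which currently-grounded one goes next):
  1 to go: {4} 1  {6} 1  {7} 1
  2 to go: {4,6} 2  {4,7} 2  {5,6} 1  {6,7} 2
  3 to go: {2,4,7} 2  {3,5,6} 1  {4,5,6} 3  {4,6,7} 6  {5,6,7} 3
  4 to go: {1,2,4,7} 2  {2,4,6,7} 8  {3,4,5,6} 4  {3,5,6,7} 4  {4,5,6,7} 12
  5 to go: {1,2,4,6,7} 10  {2,4,5,6,7} 20  {3,4,5,6,7} 20
  6 to go: {1,2,4,5,6,7} 30  {2,3,4,5,6,7} 40
  if 0:i drops first: 70 orders

70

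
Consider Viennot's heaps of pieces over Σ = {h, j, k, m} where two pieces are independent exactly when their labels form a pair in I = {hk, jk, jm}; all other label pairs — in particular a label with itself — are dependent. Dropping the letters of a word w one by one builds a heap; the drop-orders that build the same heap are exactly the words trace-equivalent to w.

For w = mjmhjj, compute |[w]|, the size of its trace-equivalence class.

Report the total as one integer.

3

drop 0:m onto floor
drop 1:j onto floor
drop 2:m onto {0:m}
drop 3:h onto {1:j, 2:m}
drop 4:j onto {3:h}
drop 5:j onto {4:j}
ground layer = {0:m, 1:j}
drop-orders for the pieces not yet dropped (sum over which currently-grounded one goes next):
  1 to go: {5} 1
  2 to go: {4,5} 1
  3 to go: {3,4,5} 1
  4 to go: {1,3,4,5} 1  {2,3,4,5} 1
  if 0:m drops first: 2 orders
  if 1:j drops first: 1 orders
heap linearizations: 3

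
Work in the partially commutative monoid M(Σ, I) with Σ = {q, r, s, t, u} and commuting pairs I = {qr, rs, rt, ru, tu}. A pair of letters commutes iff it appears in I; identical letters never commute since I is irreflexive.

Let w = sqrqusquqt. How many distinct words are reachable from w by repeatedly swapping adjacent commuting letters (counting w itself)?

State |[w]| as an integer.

0(s) covers ∅
1(q) covers 0:s
2(r) covers ∅
3(q) covers 1:q
4(u) covers 3:q
5(s) covers 4:u
6(q) covers 5:s
7(u) covers 6:q
8(q) covers 7:u
9(t) covers 8:q
floor of heap: 0:s, 2:r
completions by unplaced set U, small U first (add the entries for U minus each lowest piece of U):
  |U|=1: {2}:1  {9}:1
  |U|=2: {2,9}:2  {8,9}:1
  |U|=3: {2,8,9}:3  {7,8,9}:1
  |U|=4: {2,7,8,9}:4  {6,7,8,9}:1
  |U|=5: {2,6,7,8,9}:5  {5,6,7,8,9}:1
  |U|=6: {2,5,6,7,8,9}:6  {4,5,6,7,8,9}:1
  |U|=7: {2,4,5,6,7,8,9}:7  {3,4,5,6,7,8,9}:1
  |U|=8: {1,3,4,5,6,7,8,9}:1  {2,3,4,5,6,7,8,9}:8
  start at 0(s): 9
  start at 2(r): 1
sum over floor = 10

10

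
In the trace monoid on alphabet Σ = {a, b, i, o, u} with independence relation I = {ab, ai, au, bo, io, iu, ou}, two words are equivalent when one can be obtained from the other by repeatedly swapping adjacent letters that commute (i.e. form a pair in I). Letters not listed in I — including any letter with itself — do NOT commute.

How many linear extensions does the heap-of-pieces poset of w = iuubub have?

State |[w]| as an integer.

#0=i has no predecessor
#1=u has no predecessor
#2=u depends on [1:u]
#3=b depends on [0:i, 2:u]
#4=u depends on [3:b]
#5=b depends on [4:u]
sources: [0:i, 1:u]
N(rest) = Σ N(rest − s) over sources s of rest; N(one piece) = 1:
  size 1 → [5]=1
  size 2 → [4,5]=1
  size 3 → [3,4,5]=1
  size 4 → [0,3,4,5]=1  [2,3,4,5]=1
  first=0(i) contributes 1
  first=1(u) contributes 2
|[w]| = 3

3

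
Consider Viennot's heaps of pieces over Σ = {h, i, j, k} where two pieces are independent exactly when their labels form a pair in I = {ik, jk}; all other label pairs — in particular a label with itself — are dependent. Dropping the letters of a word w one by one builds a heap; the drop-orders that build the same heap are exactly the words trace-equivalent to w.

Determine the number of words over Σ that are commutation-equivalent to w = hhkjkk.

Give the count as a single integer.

0(h) covers ∅
1(h) covers 0:h
2(k) covers 1:h
3(j) covers 1:h
4(k) covers 2:k
5(k) covers 4:k
floor of heap: 0:h
completions by unplaced set U, small U first (add the entries for U minus each lowest piece of U):
  |U|=1: {3}:1  {5}:1
  |U|=2: {3,5}:2  {4,5}:1
  |U|=3: {2,4,5}:1  {3,4,5}:3
  |U|=4: {2,3,4,5}:4
  start at 0(h): 4

4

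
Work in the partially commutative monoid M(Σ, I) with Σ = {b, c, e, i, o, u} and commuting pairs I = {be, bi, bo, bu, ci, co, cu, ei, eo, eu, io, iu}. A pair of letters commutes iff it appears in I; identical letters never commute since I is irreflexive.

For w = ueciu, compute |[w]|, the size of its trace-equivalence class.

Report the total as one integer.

30

drop 0:u onto floor
drop 1:e onto floor
drop 2:c onto {1:e}
drop 3:i onto floor
drop 4:u onto {0:u}
ground layer = {0:u, 1:e, 3:i}
drop-orders for the pieces not yet dropped (sum over which currently-grounded one goes next):
  1 to go: {2} 1  {3} 1  {4} 1
  2 to go: {0,4} 1  {1,2} 1  {2,3} 2  {2,4} 2  {3,4} 2
  3 to go: {0,2,4} 3  {0,3,4} 3  {1,2,3} 3  {1,2,4} 3  {2,3,4} 6
  if 0:u drops first: 12 orders
  if 1:e drops first: 12 orders
  if 3:i drops first: 6 orders
heap linearizations: 30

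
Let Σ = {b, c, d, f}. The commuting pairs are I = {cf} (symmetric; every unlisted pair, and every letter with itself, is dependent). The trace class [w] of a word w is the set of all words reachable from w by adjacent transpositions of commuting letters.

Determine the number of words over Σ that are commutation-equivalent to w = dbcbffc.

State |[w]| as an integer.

3

piece 0:d — minimal
piece 1:b rests on {0:d}
piece 2:c rests on {1:b}
piece 3:b rests on {2:c}
piece 4:f rests on {3:b}
piece 5:f rests on {4:f}
piece 6:c rests on {3:b}
minimal pieces: {0:d}
ways to finish when only these pieces remain (= sum over removing one remaining piece with nothing left below it):
  1 left: {5}→1  {6}→1
  2 left: {4,5}→1  {5,6}→2
  3 left: {4,5,6}→3
  4 left: {3,4,5,6}→3
  5 left: {2,3,4,5,6}→3
  placing 0:d first → 3 extensions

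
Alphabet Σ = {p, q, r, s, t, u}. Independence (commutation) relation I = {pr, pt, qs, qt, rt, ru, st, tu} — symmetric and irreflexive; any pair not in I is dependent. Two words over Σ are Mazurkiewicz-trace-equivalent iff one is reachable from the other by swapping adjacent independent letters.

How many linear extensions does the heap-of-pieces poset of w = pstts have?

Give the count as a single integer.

#0=p has no predecessor
#1=s depends on [0:p]
#2=t has no predecessor
#3=t depends on [2:t]
#4=s depends on [1:s]
sources: [0:p, 2:t]
N(rest) = Σ N(rest − s) over sources s of rest; N(one piece) = 1:
  size 1 → [3]=1  [4]=1
  size 2 → [1,4]=1  [2,3]=1  [3,4]=2
  size 3 → [0,1,4]=1  [1,3,4]=3  [2,3,4]=3
  first=0(p) contributes 6
  first=2(t) contributes 4
|[w]| = 10

10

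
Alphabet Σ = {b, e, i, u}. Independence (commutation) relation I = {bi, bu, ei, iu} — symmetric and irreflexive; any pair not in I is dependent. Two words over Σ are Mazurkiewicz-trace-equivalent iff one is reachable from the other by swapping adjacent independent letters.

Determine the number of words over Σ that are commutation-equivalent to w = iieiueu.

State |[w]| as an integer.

piece 0:i — minimal
piece 1:i rests on {0:i}
piece 2:e — minimal
piece 3:i rests on {1:i}
piece 4:u rests on {2:e}
piece 5:e rests on {4:u}
piece 6:u rests on {5:e}
minimal pieces: {0:i, 2:e}
ways to finish when only these pieces remain (= sum over removing one remaining piece with nothing left below it):
  1 left: {3}→1  {6}→1
  2 left: {1,3}→1  {3,6}→2  {5,6}→1
  3 left: {0,1,3}→1  {1,3,6}→3  {3,5,6}→3  {4,5,6}→1
  4 left: {0,1,3,6}→4  {1,3,5,6}→6  {2,4,5,6}→1  {3,4,5,6}→4
  5 left: {0,1,3,5,6}→10  {1,3,4,5,6}→10  {2,3,4,5,6}→5
  placing 0:i first → 15 extensions
  placing 2:e first → 20 extensions
total linear extensions = 35

35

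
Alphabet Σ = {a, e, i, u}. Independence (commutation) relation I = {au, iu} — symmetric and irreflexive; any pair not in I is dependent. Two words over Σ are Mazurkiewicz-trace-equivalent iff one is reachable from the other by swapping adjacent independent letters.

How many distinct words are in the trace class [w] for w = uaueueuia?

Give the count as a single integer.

drop 0:u onto floor
drop 1:a onto floor
drop 2:u onto {0:u}
drop 3:e onto {1:a, 2:u}
drop 4:u onto {3:e}
drop 5:e onto {4:u}
drop 6:u onto {5:e}
drop 7:i onto {5:e}
drop 8:a onto {7:i}
ground layer = {0:u, 1:a}
drop-orders for the pieces not yet dropped (sum over which currently-grounded one goes next):
  1 to go: {6} 1  {8} 1
  2 to go: {6,8} 2  {7,8} 1
  3 to go: {6,7,8} 3
  4 to go: {5,6,7,8} 3
  5 to go: {4,5,6,7,8} 3
  6 to go: {3,4,5,6,7,8} 3
  7 to go: {1,3,4,5,6,7,8} 3  {2,3,4,5,6,7,8} 3
  if 0:u drops first: 6 orders
  if 1:a drops first: 3 orders
heap linearizations: 9

9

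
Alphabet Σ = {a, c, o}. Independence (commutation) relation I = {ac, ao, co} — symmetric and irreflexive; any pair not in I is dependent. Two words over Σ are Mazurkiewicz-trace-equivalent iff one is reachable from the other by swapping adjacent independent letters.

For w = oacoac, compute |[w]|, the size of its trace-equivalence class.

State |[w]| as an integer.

90

#0=o has no predecessor
#1=a has no predecessor
#2=c has no predecessor
#3=o depends on [0:o]
#4=a depends on [1:a]
#5=c depends on [2:c]
sources: [0:o, 1:a, 2:c]
N(rest) = Σ N(rest − s) over sources s of rest; N(one piece) = 1:
  size 1 → [3]=1  [4]=1  [5]=1
  size 2 → [0,3]=1  [1,4]=1  [2,5]=1  [3,4]=2  [3,5]=2  [4,5]=2
  size 3 → [0,3,4]=3  [0,3,5]=3  [1,3,4]=3  [1,4,5]=3  [2,3,5]=3  [2,4,5]=3  [3,4,5]=6
  size 4 → [0,1,3,4]=6  [0,2,3,5]=6  [0,3,4,5]=12  [1,2,4,5]=6  [1,3,4,5]=12  [2,3,4,5]=12
  first=0(o) contributes 30
  first=1(a) contributes 30
  first=2(c) contributes 30
|[w]| = 90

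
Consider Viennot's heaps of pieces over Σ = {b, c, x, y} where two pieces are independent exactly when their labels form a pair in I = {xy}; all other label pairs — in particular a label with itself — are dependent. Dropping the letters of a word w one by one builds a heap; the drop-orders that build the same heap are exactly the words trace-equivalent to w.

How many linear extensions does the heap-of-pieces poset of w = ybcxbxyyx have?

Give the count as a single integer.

piece 0:y — minimal
piece 1:b rests on {0:y}
piece 2:c rests on {1:b}
piece 3:x rests on {2:c}
piece 4:b rests on {3:x}
piece 5:x rests on {4:b}
piece 6:y rests on {4:b}
piece 7:y rests on {6:y}
piece 8:x rests on {5:x}
minimal pieces: {0:y}
ways to finish when only these pieces remain (= sum over removing one remaining piece with nothing left below it):
  1 left: {7}→1  {8}→1
  2 left: {5,8}→1  {6,7}→1  {7,8}→2
  3 left: {5,7,8}→3  {6,7,8}→3
  4 left: {5,6,7,8}→6
  5 left: {4,5,6,7,8}→6
  6 left: {3,4,5,6,7,8}→6
  7 left: {2,3,4,5,6,7,8}→6
  placing 0:y first → 6 extensions

6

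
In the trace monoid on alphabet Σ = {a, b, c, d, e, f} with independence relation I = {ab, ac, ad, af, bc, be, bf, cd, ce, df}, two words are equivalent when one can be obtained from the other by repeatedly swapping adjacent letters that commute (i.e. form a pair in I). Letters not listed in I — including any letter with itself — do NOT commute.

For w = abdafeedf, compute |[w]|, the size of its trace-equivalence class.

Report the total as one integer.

0(a) covers ∅
1(b) covers ∅
2(d) covers 1:b
3(a) covers 0:a
4(f) covers ∅
5(e) covers 2:d, 3:a, 4:f
6(e) covers 5:e
7(d) covers 6:e
8(f) covers 6:e
floor of heap: 0:a, 1:b, 4:f
completions by unplaced set U, small U first (add the entries for U minus each lowest piece of U):
  |U|=1: {7}:1  {8}:1
  |U|=2: {7,8}:2
  |U|=3: {6,7,8}:2
  |U|=4: {5,6,7,8}:2
  |U|=5: {2,5,6,7,8}:2  {3,5,6,7,8}:2  {4,5,6,7,8}:2
  |U|=6: {0,3,5,6,7,8}:2  {1,2,5,6,7,8}:2  {2,3,5,6,7,8}:4  {2,4,5,6,7,8}:4  {3,4,5,6,7,8}:4
  |U|=7: {0,2,3,5,6,7,8}:6  {0,3,4,5,6,7,8}:6  {1,2,3,5,6,7,8}:6  {1,2,4,5,6,7,8}:6  {2,3,4,5,6,7,8}:12
  start at 0(a): 24
  start at 1(b): 24
  start at 4(f): 12
sum over floor = 60

60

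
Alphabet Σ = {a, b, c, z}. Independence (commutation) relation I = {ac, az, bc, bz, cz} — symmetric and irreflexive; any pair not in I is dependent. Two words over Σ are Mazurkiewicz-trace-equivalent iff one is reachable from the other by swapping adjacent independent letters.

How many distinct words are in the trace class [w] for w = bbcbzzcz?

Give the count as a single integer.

560

#0=b has no predecessor
#1=b depends on [0:b]
#2=c has no predecessor
#3=b depends on [1:b]
#4=z has no predecessor
#5=z depends on [4:z]
#6=c depends on [2:c]
#7=z depends on [5:z]
sources: [0:b, 2:c, 4:z]
N(rest) = Σ N(rest − s) over sources s of rest; N(one piece) = 1:
  size 1 → [3]=1  [6]=1  [7]=1
  size 2 → [1,3]=1  [2,6]=1  [3,6]=2  [3,7]=2  [5,7]=1  [6,7]=2
  size 3 → [0,1,3]=1  [1,3,6]=3  [1,3,7]=3  [2,3,6]=3  [2,6,7]=3  [3,5,7]=3  [3,6,7]=6  [4,5,7]=1  [5,6,7]=3
  size 4 → [0,1,3,6]=4  [0,1,3,7]=4  [1,2,3,6]=6  [1,3,5,7]=6  [1,3,6,7]=12  [2,3,6,7]=12  [2,5,6,7]=6  [3,4,5,7]=4  [3,5,6,7]=12  [4,5,6,7]=4
  size 5 → [0,1,2,3,6]=10  [0,1,3,5,7]=10  [0,1,3,6,7]=20  [1,2,3,6,7]=30  [1,3,4,5,7]=10  [1,3,5,6,7]=30  [2,3,5,6,7]=30  [2,4,5,6,7]=10  [3,4,5,6,7]=20
  size 6 → [0,1,2,3,6,7]=60  [0,1,3,4,5,7]=20  [0,1,3,5,6,7]=60  [1,2,3,5,6,7]=90  [1,3,4,5,6,7]=60  [2,3,4,5,6,7]=60
  first=0(b) contributes 210
  first=2(c) contributes 140
  first=4(z) contributes 210
|[w]| = 560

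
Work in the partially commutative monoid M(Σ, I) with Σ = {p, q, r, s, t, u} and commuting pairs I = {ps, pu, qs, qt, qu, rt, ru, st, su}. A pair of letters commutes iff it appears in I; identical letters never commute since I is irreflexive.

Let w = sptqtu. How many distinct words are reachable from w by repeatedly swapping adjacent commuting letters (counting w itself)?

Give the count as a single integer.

24

piece 0:s — minimal
piece 1:p — minimal
piece 2:t rests on {1:p}
piece 3:q rests on {1:p}
piece 4:t rests on {2:t}
piece 5:u rests on {4:t}
minimal pieces: {0:s, 1:p}
ways to finish when only these pieces remain (= sum over removing one remaining piece with nothing left below it):
  1 left: {0}→1  {3}→1  {5}→1
  2 left: {0,3}→2  {0,5}→2  {3,5}→2  {4,5}→1
  3 left: {0,3,5}→6  {0,4,5}→3  {2,4,5}→1  {3,4,5}→3
  4 left: {0,2,4,5}→4  {0,3,4,5}→12  {2,3,4,5}→4
  placing 0:s first → 4 extensions
  placing 1:p first → 20 extensions
total linear extensions = 24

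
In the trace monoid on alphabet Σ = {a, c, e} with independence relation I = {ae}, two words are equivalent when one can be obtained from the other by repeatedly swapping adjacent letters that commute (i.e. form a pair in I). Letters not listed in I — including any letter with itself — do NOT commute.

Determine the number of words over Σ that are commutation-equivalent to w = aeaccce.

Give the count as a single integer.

3

0(a) covers ∅
1(e) covers ∅
2(a) covers 0:a
3(c) covers 1:e, 2:a
4(c) covers 3:c
5(c) covers 4:c
6(e) covers 5:c
floor of heap: 0:a, 1:e
completions by unplaced set U, small U first (add the entries for U minus each lowest piece of U):
  |U|=1: {6}:1
  |U|=2: {5,6}:1
  |U|=3: {4,5,6}:1
  |U|=4: {3,4,5,6}:1
  |U|=5: {1,3,4,5,6}:1  {2,3,4,5,6}:1
  start at 0(a): 2
  start at 1(e): 1
sum over floor = 3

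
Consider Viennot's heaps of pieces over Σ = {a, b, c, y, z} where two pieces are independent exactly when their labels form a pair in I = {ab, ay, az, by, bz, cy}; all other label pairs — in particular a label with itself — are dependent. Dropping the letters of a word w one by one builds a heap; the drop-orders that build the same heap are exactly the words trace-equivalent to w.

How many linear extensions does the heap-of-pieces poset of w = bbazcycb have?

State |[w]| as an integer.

66

drop 0:b onto floor
drop 1:b onto {0:b}
drop 2:a onto floor
drop 3:z onto floor
drop 4:c onto {1:b, 2:a, 3:z}
drop 5:y onto {3:z}
drop 6:c onto {4:c}
drop 7:b onto {6:c}
ground layer = {0:b, 2:a, 3:z}
drop-orders for the pieces not yet dropped (sum over which currently-grounded one goes next):
  1 to go: {5} 1  {7} 1
  2 to go: {5,7} 2  {6,7} 1
  3 to go: {4,6,7} 1  {5,6,7} 3
  4 to go: {1,4,6,7} 1  {2,4,6,7} 1  {4,5,6,7} 4
  5 to go: {0,1,4,6,7} 1  {1,2,4,6,7} 2  {1,4,5,6,7} 5  {2,4,5,6,7} 5  {3,4,5,6,7} 4
  6 to go: {0,1,2,4,6,7} 3  {0,1,4,5,6,7} 6  {1,2,4,5,6,7} 12  {1,3,4,5,6,7} 9  {2,3,4,5,6,7} 9
  if 0:b drops first: 30 orders
  if 2:a drops first: 15 orders
  if 3:z drops first: 21 orders
heap linearizations: 66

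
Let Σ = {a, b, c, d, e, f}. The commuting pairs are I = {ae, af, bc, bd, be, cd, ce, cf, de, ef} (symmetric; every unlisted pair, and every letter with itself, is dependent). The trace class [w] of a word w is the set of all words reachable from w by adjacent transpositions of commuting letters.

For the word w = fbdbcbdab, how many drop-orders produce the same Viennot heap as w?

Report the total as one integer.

70

drop 0:f onto floor
drop 1:b onto {0:f}
drop 2:d onto {0:f}
drop 3:b onto {1:b}
drop 4:c onto floor
drop 5:b onto {3:b}
drop 6:d onto {2:d}
drop 7:a onto {4:c, 5:b, 6:d}
drop 8:b onto {7:a}
ground layer = {0:f, 4:c}
drop-orders for the pieces not yet dropped (sum over which currently-grounded one goes next):
  1 to go: {8} 1
  2 to go: {7,8} 1
  3 to go: {4,7,8} 1  {5,7,8} 1  {6,7,8} 1
  4 to go: {2,6,7,8} 1  {3,5,7,8} 1  {4,5,7,8} 2  {4,6,7,8} 2  {5,6,7,8} 2
  5 to go: {1,3,5,7,8} 1  {2,4,6,7,8} 3  {2,5,6,7,8} 3  {3,4,5,7,8} 3  {3,5,6,7,8} 3  {4,5,6,7,8} 6
  6 to go: {1,3,4,5,7,8} 4  {1,3,5,6,7,8} 4  {2,3,5,6,7,8} 6  {2,4,5,6,7,8} 12  {3,4,5,6,7,8} 12
  7 to go: {1,2,3,5,6,7,8} 10  {1,3,4,5,6,7,8} 20  {2,3,4,5,6,7,8} 30
  if 0:f drops first: 60 orders
  if 4:c drops first: 10 orders
heap linearizations: 70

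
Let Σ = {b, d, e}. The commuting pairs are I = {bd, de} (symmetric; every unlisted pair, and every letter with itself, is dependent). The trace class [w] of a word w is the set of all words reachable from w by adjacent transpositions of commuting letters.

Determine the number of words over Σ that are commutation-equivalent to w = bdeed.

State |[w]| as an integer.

10

piece 0:b — minimal
piece 1:d — minimal
piece 2:e rests on {0:b}
piece 3:e rests on {2:e}
piece 4:d rests on {1:d}
minimal pieces: {0:b, 1:d}
ways to finish when only these pieces remain (= sum over removing one remaining piece with nothing left below it):
  1 left: {3}→1  {4}→1
  2 left: {1,4}→1  {2,3}→1  {3,4}→2
  3 left: {0,2,3}→1  {1,3,4}→3  {2,3,4}→3
  placing 0:b first → 6 extensions
  placing 1:d first → 4 extensions
total linear extensions = 10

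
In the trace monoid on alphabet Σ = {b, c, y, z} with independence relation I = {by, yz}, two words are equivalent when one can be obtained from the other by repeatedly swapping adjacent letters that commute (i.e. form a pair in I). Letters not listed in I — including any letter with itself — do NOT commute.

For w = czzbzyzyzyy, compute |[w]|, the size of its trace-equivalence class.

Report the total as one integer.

0(c) covers ∅
1(z) covers 0:c
2(z) covers 1:z
3(b) covers 2:z
4(z) covers 3:b
5(y) covers 0:c
6(z) covers 4:z
7(y) covers 5:y
8(z) covers 6:z
9(y) covers 7:y
10(y) covers 9:y
floor of heap: 0:c
completions by unplaced set U, small U first (add the entries for U minus each lowest piece of U):
  |U|=1: {8}:1  {10}:1
  |U|=2: {6,8}:1  {8,10}:2  {9,10}:1
  |U|=3: {4,6,8}:1  {6,8,10}:3  {7,9,10}:1  {8,9,10}:3
  |U|=4: {3,4,6,8}:1  {4,6,8,10}:4  {5,7,9,10}:1  {6,8,9,10}:6  {7,8,9,10}:4
  |U|=5: {2,3,4,6,8}:1  {3,4,6,8,10}:5  {4,6,8,9,10}:10  {5,7,8,9,10}:5  {6,7,8,9,10}:10
  |U|=6: {1,2,3,4,6,8}:1  {2,3,4,6,8,10}:6  {3,4,6,8,9,10}:15  {4,6,7,8,9,10}:20  {5,6,7,8,9,10}:15
  |U|=7: {1,2,3,4,6,8,10}:7  {2,3,4,6,8,9,10}:21  {3,4,6,7,8,9,10}:35  {4,5,6,7,8,9,10}:35
  |U|=8: {1,2,3,4,6,8,9,10}:28  {2,3,4,6,7,8,9,10}:56  {3,4,5,6,7,8,9,10}:70
  |U|=9: {1,2,3,4,6,7,8,9,10}:84  {2,3,4,5,6,7,8,9,10}:126
  start at 0(c): 210

210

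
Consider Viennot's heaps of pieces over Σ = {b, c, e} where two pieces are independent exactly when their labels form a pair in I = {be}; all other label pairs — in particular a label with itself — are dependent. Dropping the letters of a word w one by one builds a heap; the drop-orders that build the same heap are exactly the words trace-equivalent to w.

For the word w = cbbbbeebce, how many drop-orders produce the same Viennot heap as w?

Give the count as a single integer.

21

#0=c has no predecessor
#1=b depends on [0:c]
#2=b depends on [1:b]
#3=b depends on [2:b]
#4=b depends on [3:b]
#5=e depends on [0:c]
#6=e depends on [5:e]
#7=b depends on [4:b]
#8=c depends on [6:e, 7:b]
#9=e depends on [8:c]
sources: [0:c]
N(rest) = Σ N(rest − s) over sources s of rest; N(one piece) = 1:
  size 1 → [9]=1
  size 2 → [8,9]=1
  size 3 → [6,8,9]=1  [7,8,9]=1
  size 4 → [4,7,8,9]=1  [5,6,8,9]=1  [6,7,8,9]=2
  size 5 → [3,4,7,8,9]=1  [4,6,7,8,9]=3  [5,6,7,8,9]=3
  size 6 → [2,3,4,7,8,9]=1  [3,4,6,7,8,9]=4  [4,5,6,7,8,9]=6
  size 7 → [1,2,3,4,7,8,9]=1  [2,3,4,6,7,8,9]=5  [3,4,5,6,7,8,9]=10
  size 8 → [1,2,3,4,6,7,8,9]=6  [2,3,4,5,6,7,8,9]=15
  first=0(c) contributes 21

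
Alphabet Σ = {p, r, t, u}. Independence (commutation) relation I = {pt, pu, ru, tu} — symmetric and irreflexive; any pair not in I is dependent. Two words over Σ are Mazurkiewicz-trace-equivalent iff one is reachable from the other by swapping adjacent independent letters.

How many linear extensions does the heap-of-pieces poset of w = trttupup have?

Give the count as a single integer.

168

0(t) covers ∅
1(r) covers 0:t
2(t) covers 1:r
3(t) covers 2:t
4(u) covers ∅
5(p) covers 1:r
6(u) covers 4:u
7(p) covers 5:p
floor of heap: 0:t, 4:u
completions by unplaced set U, small U first (add the entries for U minus each lowest piece of U):
  |U|=1: {3}:1  {6}:1  {7}:1
  |U|=2: {2,3}:1  {3,6}:2  {3,7}:2  {4,6}:1  {5,7}:1  {6,7}:2
  |U|=3: {2,3,6}:3  {2,3,7}:3  {3,4,6}:3  {3,5,7}:3  {3,6,7}:6  {4,6,7}:3  {5,6,7}:3
  |U|=4: {2,3,4,6}:6  {2,3,5,7}:6  {2,3,6,7}:12  {3,4,6,7}:12  {3,5,6,7}:12  {4,5,6,7}:6
  |U|=5: {1,2,3,5,7}:6  {2,3,4,6,7}:30  {2,3,5,6,7}:30  {3,4,5,6,7}:30
  |U|=6: {0,1,2,3,5,7}:6  {1,2,3,5,6,7}:36  {2,3,4,5,6,7}:90
  start at 0(t): 126
  start at 4(u): 42
sum over floor = 168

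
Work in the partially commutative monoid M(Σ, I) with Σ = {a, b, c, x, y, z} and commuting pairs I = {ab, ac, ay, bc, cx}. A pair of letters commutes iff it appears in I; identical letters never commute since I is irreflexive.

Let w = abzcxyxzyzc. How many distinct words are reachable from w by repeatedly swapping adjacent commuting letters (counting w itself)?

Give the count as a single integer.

piece 0:a — minimal
piece 1:b — minimal
piece 2:z rests on {0:a, 1:b}
piece 3:c rests on {2:z}
piece 4:x rests on {2:z}
piece 5:y rests on {3:c, 4:x}
piece 6:x rests on {5:y}
piece 7:z rests on {6:x}
piece 8:y rests on {7:z}
piece 9:z rests on {8:y}
piece 10:c rests on {9:z}
minimal pieces: {0:a, 1:b}
ways to finish when only these pieces remain (= sum over removing one remaining piece with nothing left below it):
  1 left: {10}→1
  2 left: {9,10}→1
  3 left: {8,9,10}→1
  4 left: {7,8,9,10}→1
  5 left: {6,7,8,9,10}→1
  6 left: {5,6,7,8,9,10}→1
  7 left: {3,5,6,7,8,9,10}→1  {4,5,6,7,8,9,10}→1
  8 left: {3,4,5,6,7,8,9,10}→2
  9 left: {2,3,4,5,6,7,8,9,10}→2
  placing 0:a first → 2 extensions
  placing 1:b first → 2 extensions
total linear extensions = 4

4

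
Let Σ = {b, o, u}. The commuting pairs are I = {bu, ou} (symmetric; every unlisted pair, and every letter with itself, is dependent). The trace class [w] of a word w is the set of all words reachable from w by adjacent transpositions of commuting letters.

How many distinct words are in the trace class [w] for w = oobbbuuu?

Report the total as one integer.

#0=o has no predecessor
#1=o depends on [0:o]
#2=b depends on [1:o]
#3=b depends on [2:b]
#4=b depends on [3:b]
#5=u has no predecessor
#6=u depends on [5:u]
#7=u depends on [6:u]
sources: [0:o, 5:u]
N(rest) = Σ N(rest − s) over sources s of rest; N(one piece) = 1:
  size 1 → [4]=1  [7]=1
  size 2 → [3,4]=1  [4,7]=2  [6,7]=1
  size 3 → [2,3,4]=1  [3,4,7]=3  [4,6,7]=3  [5,6,7]=1
  size 4 → [1,2,3,4]=1  [2,3,4,7]=4  [3,4,6,7]=6  [4,5,6,7]=4
  size 5 → [0,1,2,3,4]=1  [1,2,3,4,7]=5  [2,3,4,6,7]=10  [3,4,5,6,7]=10
  size 6 → [0,1,2,3,4,7]=6  [1,2,3,4,6,7]=15  [2,3,4,5,6,7]=20
  first=0(o) contributes 35
  first=5(u) contributes 21
|[w]| = 56

56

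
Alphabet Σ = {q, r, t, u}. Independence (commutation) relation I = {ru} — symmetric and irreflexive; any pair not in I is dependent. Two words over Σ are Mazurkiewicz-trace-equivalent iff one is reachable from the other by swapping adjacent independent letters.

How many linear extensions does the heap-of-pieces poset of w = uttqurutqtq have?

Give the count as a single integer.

3

#0=u has no predecessor
#1=t depends on [0:u]
#2=t depends on [1:t]
#3=q depends on [2:t]
#4=u depends on [3:q]
#5=r depends on [3:q]
#6=u depends on [4:u]
#7=t depends on [5:r, 6:u]
#8=q depends on [7:t]
#9=t depends on [8:q]
#10=q depends on [9:t]
sources: [0:u]
N(rest) = Σ N(rest − s) over sources s of rest; N(one piece) = 1:
  size 1 → [10]=1
  size 2 → [9,10]=1
  size 3 → [8,9,10]=1
  size 4 → [7,8,9,10]=1
  size 5 → [5,7,8,9,10]=1  [6,7,8,9,10]=1
  size 6 → [4,6,7,8,9,10]=1  [5,6,7,8,9,10]=2
  size 7 → [4,5,6,7,8,9,10]=3
  size 8 → [3,4,5,6,7,8,9,10]=3
  size 9 → [2,3,4,5,6,7,8,9,10]=3
  first=0(u) contributes 3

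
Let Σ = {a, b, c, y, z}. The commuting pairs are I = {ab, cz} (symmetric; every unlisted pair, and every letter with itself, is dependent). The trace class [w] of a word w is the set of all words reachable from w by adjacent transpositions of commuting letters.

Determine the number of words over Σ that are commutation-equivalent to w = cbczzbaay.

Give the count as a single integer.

#0=c has no predecessor
#1=b depends on [0:c]
#2=c depends on [1:b]
#3=z depends on [1:b]
#4=z depends on [3:z]
#5=b depends on [2:c, 4:z]
#6=a depends on [2:c, 4:z]
#7=a depends on [6:a]
#8=y depends on [5:b, 7:a]
sources: [0:c]
N(rest) = Σ N(rest − s) over sources s of rest; N(one piece) = 1:
  size 1 → [8]=1
  size 2 → [5,8]=1  [7,8]=1
  size 3 → [5,7,8]=2  [6,7,8]=1
  size 4 → [5,6,7,8]=3
  size 5 → [2,5,6,7,8]=3  [4,5,6,7,8]=3
  size 6 → [2,4,5,6,7,8]=6  [3,4,5,6,7,8]=3
  size 7 → [2,3,4,5,6,7,8]=9
  first=0(c) contributes 9

9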